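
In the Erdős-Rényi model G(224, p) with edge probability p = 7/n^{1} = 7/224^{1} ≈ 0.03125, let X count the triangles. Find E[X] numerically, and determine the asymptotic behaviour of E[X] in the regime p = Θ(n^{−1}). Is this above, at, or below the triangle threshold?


Number of potential triangles: C(224, 3) = 1848224.
Each occurs with probability p³ ≈ (0.03125)³ ≈ 3.0517578e-05.
By linearity: E[X] = C(224, 3)·p³ ≈ 1848224 · 3.0517578e-05 ≈ 56.40332.
Here α = 1, so p = 7/n is exactly at the triangle threshold p ~ 1/n. Asymptotically E[X] → c³/6 = 7³/6 = 343/6 ≈ 57.16667, a bounded constant. In this regime the triangle count is asymptotically Poisson(c³/6).

E[X] ≈ 56.40332; in regime p = Θ(1/n^{1}) E[X] stays bounded (at the triangle threshold p ~ 1/n).


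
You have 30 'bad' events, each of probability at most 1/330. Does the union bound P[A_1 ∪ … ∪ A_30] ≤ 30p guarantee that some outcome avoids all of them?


Union bound: P[∪_{i=1}^{30} A_i] ≤ Σ_i P[A_i] ≤ 30·p = 30·(1/330) = 1/11.
Numerically: 1/11 ≈ 0.090909.
Is 1/11 < 1? YES.
Since P[∪ A_i] ≤ 1/11 < 1, the complement has P[∩ A_i^c] ≥ 1 − 1/11 = 10/11 > 0, so some outcome avoids every A_i.

30·p = 1/11 ≈ 0.090909; existence CERTIFIED by the union bound.


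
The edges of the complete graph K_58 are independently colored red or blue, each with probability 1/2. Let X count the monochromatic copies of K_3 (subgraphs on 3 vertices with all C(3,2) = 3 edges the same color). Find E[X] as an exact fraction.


Let X = Σ_S X_S over the C(58, 3) = 30856 subsets S of size 3, where X_S = 1 if the K_3 on S is monochromatic.
For a fixed S, the K_3 on S has C(3, 2) = 3 edges. P[all 3 edges red] = (1/2)^3, and likewise for blue, so P[monochromatic] = 2·(1/2)^3 = 2^{1 − 3} = 1/4.
By linearity of expectation: E[X] = C(58, 3) · 2^{1 − 3} = 30856 · 1/4 = 7714.
Numerically: E[X] ≈ 7714.00000.

E[X] = C(58,3)·2^(1−C(3,2)) = 7714 ≈ 7714.00000.


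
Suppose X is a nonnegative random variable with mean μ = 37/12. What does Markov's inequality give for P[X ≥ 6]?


μ = E[X] = 37/12, a = 6.
Markov: P[X ≥ 6] ≤ μ/a = (37/12)/6 = 37/72.
Numerically: ≈ 0.5139.
(Since a = 6 > μ = 3.0833, the bound 37/72 is < 1 and informative.)

P[X ≥ 6] ≤ 37/72 ≈ 0.5139.


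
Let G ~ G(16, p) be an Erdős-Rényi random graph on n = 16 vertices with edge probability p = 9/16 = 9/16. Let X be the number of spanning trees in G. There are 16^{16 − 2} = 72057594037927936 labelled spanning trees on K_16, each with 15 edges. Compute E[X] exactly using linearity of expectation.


K_16 has 16^{16 − 2} = 72057594037927936 labelled spanning trees.
For each such spanning tree H, let X_H = 1 if all 15 edges of H are present in G. Then P[X_H = 1] = p^{15} = (9/16)^{15} = 205891132094649/1152921504606846976.
By linearity of expectation: E[X] = Σ_H E[X_H] = 72057594037927936 · p^{15} = 72057594037927936 · 205891132094649/1152921504606846976 = 205891132094649/16.
Numerically: E[X] ≈ 1.29e+13.

E[X] = 72057594037927936 · (9/16)^{15} = 205891132094649/16 ≈ 1.29e+13.


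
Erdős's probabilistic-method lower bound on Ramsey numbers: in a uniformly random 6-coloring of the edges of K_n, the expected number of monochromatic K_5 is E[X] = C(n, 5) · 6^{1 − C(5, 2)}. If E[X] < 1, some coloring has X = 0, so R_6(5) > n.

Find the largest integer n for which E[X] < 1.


We need C(n, 5) · 6^{1 − 10} < 1, i.e. C(n, 5) < 6^{10 − 1} = 10077696.
Check values of n near the boundary:
  n = 66: C(66, 5) = 8936928; 8936928 < 10077696? YES
  n = 67: C(67, 5) = 9657648; 9657648 < 10077696? YES
  n = 68: C(68, 5) = 10424128; 10424128 < 10077696? NO
The largest n with C(n, 5) < 10077696 is n = 67 (where E[X] = 67067/69984 ≈ 0.9583190). Hence R_6(5) > 67, i.e. R_6(5) ≥ 68.

Largest n = 67; hence R_6(5) > 67.


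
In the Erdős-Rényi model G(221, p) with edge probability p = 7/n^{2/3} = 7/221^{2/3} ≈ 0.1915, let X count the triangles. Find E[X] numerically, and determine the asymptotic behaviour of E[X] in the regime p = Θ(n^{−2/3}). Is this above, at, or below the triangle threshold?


Number of potential triangles: C(221, 3) = 1774630.
Each occurs with probability p³ ≈ (0.1915)³ ≈ 7.022788e-03.
By linearity: E[X] = C(221, 3)·p³ ≈ 1774630 · 7.022788e-03 ≈ 12462.8507.
Since α = 2/3 < 1, p = c/n^{2/3} ≫ 1/n is above the triangle threshold p ~ 1/n. Asymptotically E[X] ~ (c³/6)·n^{3(1−α)} = (7³/6)·n^{1} → ∞; triangles are abundant w.h.p.

E[X] ≈ 12462.8507; in regime p = Θ(1/n^{2/3}) E[X] diverges (above the triangle threshold p ~ 1/n).


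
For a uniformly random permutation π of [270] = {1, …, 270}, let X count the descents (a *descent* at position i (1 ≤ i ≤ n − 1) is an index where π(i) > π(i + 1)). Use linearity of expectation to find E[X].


Write X = Σ X_I over i = 1, …, 269, with X_I the indicator of one descent.
There are 269 indicators.
For each fixed i, the pair (π(i), π(i+1)) is a uniformly random ordered pair of distinct values from {1, …, 270}; by symmetry P[π(i) > π(i+1)] = 1/2.
By linearity: E[X] = 269 · (1/2) = (270 − 1) · (1/2) = 269/2 ≈ 134.500.

E[X] = 269/2 = 134.500.


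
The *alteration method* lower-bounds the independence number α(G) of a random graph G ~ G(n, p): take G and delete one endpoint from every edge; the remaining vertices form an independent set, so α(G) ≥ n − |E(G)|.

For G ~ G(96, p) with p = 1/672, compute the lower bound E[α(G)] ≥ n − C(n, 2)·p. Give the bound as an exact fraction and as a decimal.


E[|E(G)|] = C(96, 2)·p = 4560 · (1/672) = 95/14.
E[α(G)] ≥ n − E[|E(G)|] = 96 − 95/14 = 1249/14.
Numerically: ≈ 89.21429.
(This is only a lower bound; the true E[α(G)] may be larger.)

E[α(G)] ≥ 1249/14 ≈ 89.21429.


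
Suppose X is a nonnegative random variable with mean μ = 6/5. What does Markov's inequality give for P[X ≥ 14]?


μ = E[X] = 6/5, a = 14.
Markov: P[X ≥ 14] ≤ μ/a = (6/5)/14 = 3/35.
Numerically: ≈ 0.086.
(Since a = 14 > μ = 1.200, the bound 3/35 is < 1 and informative.)

P[X ≥ 14] ≤ 3/35 ≈ 0.086.


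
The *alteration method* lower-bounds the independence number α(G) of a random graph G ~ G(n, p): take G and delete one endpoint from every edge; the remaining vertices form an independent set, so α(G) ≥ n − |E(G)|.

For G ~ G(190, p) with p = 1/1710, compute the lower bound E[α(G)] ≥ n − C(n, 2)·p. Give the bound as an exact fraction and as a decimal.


E[|E(G)|] = C(190, 2)·p = 17955 · (1/1710) = 21/2.
E[α(G)] ≥ n − E[|E(G)|] = 190 − 21/2 = 359/2.
Numerically: ≈ 179.500000.
(This is only a lower bound; the true E[α(G)] may be larger.)

E[α(G)] ≥ 359/2 ≈ 179.500000.


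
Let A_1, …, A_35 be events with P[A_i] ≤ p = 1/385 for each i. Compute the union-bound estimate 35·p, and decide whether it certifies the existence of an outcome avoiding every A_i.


Union bound: P[∪_{i=1}^{35} A_i] ≤ Σ_i P[A_i] ≤ 35·p = 35·(1/385) = 1/11.
Numerically: 1/11 ≈ 0.091.
Is 1/11 < 1? YES.
Since P[∪ A_i] ≤ 1/11 < 1, the complement has P[∩ A_i^c] ≥ 1 − 1/11 = 10/11 > 0, so some outcome avoids every A_i.

35·p = 1/11 ≈ 0.091; existence CERTIFIED by the union bound.


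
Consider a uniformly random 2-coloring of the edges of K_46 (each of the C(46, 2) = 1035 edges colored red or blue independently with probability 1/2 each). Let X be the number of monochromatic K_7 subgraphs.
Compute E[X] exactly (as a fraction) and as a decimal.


Let X = Σ_S X_S over the C(46, 7) = 53524680 subsets S of size 7, where X_S = 1 if the K_7 on S is monochromatic.
For a fixed S, the K_7 on S has C(7, 2) = 21 edges. P[all 21 edges red] = (1/2)^21, and likewise for blue, so P[monochromatic] = 2·(1/2)^21 = 2^{1 − 21} = 1/1048576.
Summing: E[X] = C(46, 7) · 2^{1 − 21} = 53524680 · 1/1048576 = 6690585/131072.
Numerically: E[X] ≈ 51.04511.

E[X] = C(46,7)·2^(1−C(7,2)) = 6690585/131072 ≈ 51.04511.


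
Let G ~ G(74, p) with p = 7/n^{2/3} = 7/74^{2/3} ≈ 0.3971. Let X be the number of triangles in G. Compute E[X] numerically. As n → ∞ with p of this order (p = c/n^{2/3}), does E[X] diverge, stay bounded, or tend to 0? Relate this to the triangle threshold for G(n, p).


Number of potential triangles: C(74, 3) = 64824.
Each occurs with probability p³ ≈ (0.3971)³ ≈ 6.263696e-02.
By linearity: E[X] = C(74, 3)·p³ ≈ 64824 · 6.263696e-02 ≈ 4060.3784.
Since α = 2/3 < 1, p = c/n^{2/3} ≫ 1/n is above the triangle threshold p ~ 1/n. Asymptotically E[X] ~ (c³/6)·n^{3(1−α)} = (7³/6)·n^{1} → ∞; triangles are abundant w.h.p.

E[X] ≈ 4060.3784; in regime p = Θ(1/n^{2/3}) E[X] diverges (above the triangle threshold p ~ 1/n).


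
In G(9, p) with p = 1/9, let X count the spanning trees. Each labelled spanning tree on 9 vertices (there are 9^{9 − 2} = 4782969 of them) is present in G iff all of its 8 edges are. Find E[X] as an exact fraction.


K_9 has 9^{9 − 2} = 4782969 labelled spanning trees.
For each such spanning tree H, let X_H = 1 if all 8 edges of H are present in G. Then P[X_H = 1] = p^{8} = (1/9)^{8} = 1/43046721.
Summing the indicators: E[X] = Σ_H E[X_H] = 4782969 · p^{8} = 4782969 · 1/43046721 = 1/9.
Numerically: E[X] ≈ 0.11111.

E[X] = 4782969 · (1/9)^{8} = 1/9 ≈ 0.11111.


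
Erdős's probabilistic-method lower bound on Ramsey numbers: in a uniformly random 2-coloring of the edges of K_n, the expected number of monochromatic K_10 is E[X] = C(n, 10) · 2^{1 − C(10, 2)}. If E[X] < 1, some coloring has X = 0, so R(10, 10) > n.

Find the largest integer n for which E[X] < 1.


We need C(n, 10) · 2^{1 − 45} < 1, i.e. C(n, 10) < 2^{45 − 1} = 17592186044416.
Check values of n near the boundary:
  n = 96: C(96, 10) = 11279926456656; 11279926456656 < 17592186044416? YES
  n = 97: C(97, 10) = 12576469727536; 12576469727536 < 17592186044416? YES
  n = 98: C(98, 10) = 14005614014756; 14005614014756 < 17592186044416? YES
  n = 99: C(99, 10) = 15579278510796; 15579278510796 < 17592186044416? YES
  n = 100: C(100, 10) = 17310309456440; 17310309456440 < 17592186044416? YES
  n = 101: C(101, 10) = 19212541264840; 19212541264840 < 17592186044416? NO
The largest n with C(n, 10) < 17592186044416 is n = 100 (where E[X] = 2163788682055/2199023255552 ≈ 0.984). Hence R(10, 10) > 100, i.e. R(10, 10) ≥ 101.

Largest n = 100; hence R(10, 10) > 100.


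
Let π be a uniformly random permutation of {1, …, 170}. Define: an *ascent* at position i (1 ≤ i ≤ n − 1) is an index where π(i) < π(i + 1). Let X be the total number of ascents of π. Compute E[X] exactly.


Write X = Σ X_I over i = 1, …, 169, with X_I the indicator of one ascent.
There are 169 indicators.
For each fixed i, the pair (π(i), π(i+1)) is a uniformly random ordered pair of distinct values from {1, …, 170}; by symmetry P[π(i) < π(i+1)] = 1/2.
By linearity: E[X] = 169 · (1/2) = (170 − 1) · (1/2) = 169/2 ≈ 84.5000.

E[X] = 169/2 = 84.5000.


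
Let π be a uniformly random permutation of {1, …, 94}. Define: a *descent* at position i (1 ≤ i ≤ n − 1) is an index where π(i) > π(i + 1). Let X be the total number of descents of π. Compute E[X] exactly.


Write X = Σ X_I over i = 1, …, 93, with X_I the indicator of one descent.
There are 93 indicators.
For each fixed i, the pair (π(i), π(i+1)) is a uniformly random ordered pair of distinct values from {1, …, 94}; by symmetry P[π(i) > π(i+1)] = 1/2.
By linearity: E[X] = 93 · (1/2) = (94 − 1) · (1/2) = 93/2 ≈ 46.500.

E[X] = 93/2 = 46.500.


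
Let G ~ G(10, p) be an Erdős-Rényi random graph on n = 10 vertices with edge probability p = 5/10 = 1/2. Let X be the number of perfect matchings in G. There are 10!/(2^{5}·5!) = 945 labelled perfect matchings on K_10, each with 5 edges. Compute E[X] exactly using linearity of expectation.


K_10 has 10!/(2^{5}·5!) = 945 labelled perfect matchings.
For each such perfect matching H, let X_H = 1 if all 5 edges of H are present in G. Then P[X_H = 1] = p^{5} = (1/2)^{5} = 1/32.
By linearity of expectation: E[X] = Σ_H E[X_H] = 945 · p^{5} = 945 · 1/32 = 945/32.
Numerically: E[X] ≈ 29.5312.

E[X] = 945 · (1/2)^{5} = 945/32 ≈ 29.5312.


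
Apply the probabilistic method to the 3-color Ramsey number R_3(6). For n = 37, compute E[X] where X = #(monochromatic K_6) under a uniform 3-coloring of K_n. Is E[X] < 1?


E[X] = C(37, 6) · 3^{1 − 15} = 2324784 · 3^{−14} = 2324784/4782969.
As a reduced fraction: E[X] = 774928/1594323 ≈ 0.48605.
Is E[X] < 1? YES.
Since E[X] < 1, there exists a 3-coloring of K_{37} with no monochromatic K_6; hence R_3(6) > 37.

E[X] = 774928/1594323 ≈ 0.48605; E[X] < 1, so R_3(6) > 37.


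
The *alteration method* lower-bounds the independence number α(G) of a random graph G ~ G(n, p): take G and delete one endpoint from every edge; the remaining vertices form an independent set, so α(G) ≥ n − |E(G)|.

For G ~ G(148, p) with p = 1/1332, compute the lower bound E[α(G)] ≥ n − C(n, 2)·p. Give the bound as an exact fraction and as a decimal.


E[|E(G)|] = C(148, 2)·p = 10878 · (1/1332) = 49/6.
E[α(G)] ≥ n − E[|E(G)|] = 148 − 49/6 = 839/6.
Numerically: ≈ 139.833333.
(This is only a lower bound; the true E[α(G)] may be larger.)

E[α(G)] ≥ 839/6 ≈ 139.833333.


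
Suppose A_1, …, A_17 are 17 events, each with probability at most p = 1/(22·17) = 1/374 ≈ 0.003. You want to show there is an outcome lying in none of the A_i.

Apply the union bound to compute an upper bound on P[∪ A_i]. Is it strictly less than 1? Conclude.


Union bound: P[∪_{i=1}^{17} A_i] ≤ Σ_i P[A_i] ≤ 17·p = 17·(1/374) = 1/22.
Numerically: 1/22 ≈ 0.045.
Is 1/22 < 1? YES.
Since P[∪ A_i] ≤ 1/22 < 1, the complement has P[∩ A_i^c] ≥ 1 − 1/22 = 21/22 > 0, so some outcome avoids every A_i.

17·p = 1/22 ≈ 0.045; existence CERTIFIED by the union bound.


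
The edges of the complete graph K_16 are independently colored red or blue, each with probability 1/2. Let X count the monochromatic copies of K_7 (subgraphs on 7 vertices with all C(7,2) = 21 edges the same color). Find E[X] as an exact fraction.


Let X = Σ_S X_S over the C(16, 7) = 11440 subsets S of size 7, where X_S = 1 if the K_7 on S is monochromatic.
For a fixed S, the K_7 on S has C(7, 2) = 21 edges. P[all 21 edges red] = (1/2)^21, and likewise for blue, so P[monochromatic] = 2·(1/2)^21 = 2^{1 − 21} = 1/1048576.
By linearity: E[X] = C(16, 7) · 2^{1 − 21} = 11440 · 1/1048576 = 715/65536.
Numerically: E[X] ≈ 0.0109.

E[X] = C(16,7)·2^(1−C(7,2)) = 715/65536 ≈ 0.0109.


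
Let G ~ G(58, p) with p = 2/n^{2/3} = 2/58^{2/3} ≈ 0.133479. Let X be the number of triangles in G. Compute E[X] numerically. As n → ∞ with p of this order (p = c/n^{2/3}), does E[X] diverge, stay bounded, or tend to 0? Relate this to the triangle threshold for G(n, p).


Number of potential triangles: C(58, 3) = 30856.
Each occurs with probability p³ ≈ (0.133479)³ ≈ 2.37812128e-03.
By linearity: E[X] = C(58, 3)·p³ ≈ 30856 · 2.37812128e-03 ≈ 73.379310.
Since α = 2/3 < 1, p = c/n^{2/3} ≫ 1/n is above the triangle threshold p ~ 1/n. Asymptotically E[X] ~ (c³/6)·n^{3(1−α)} = (2³/6)·n^{1} → ∞; triangles are abundant w.h.p.

E[X] ≈ 73.379310; in regime p = Θ(1/n^{2/3}) E[X] diverges (above the triangle threshold p ~ 1/n).


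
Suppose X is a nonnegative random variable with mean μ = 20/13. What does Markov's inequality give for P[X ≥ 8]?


μ = E[X] = 20/13, a = 8.
Markov: P[X ≥ 8] ≤ μ/a = (20/13)/8 = 5/26.
Numerically: ≈ 0.192308.
(Since a = 8 > μ = 1.538462, the bound 5/26 is < 1 and informative.)

P[X ≥ 8] ≤ 5/26 ≈ 0.192308.


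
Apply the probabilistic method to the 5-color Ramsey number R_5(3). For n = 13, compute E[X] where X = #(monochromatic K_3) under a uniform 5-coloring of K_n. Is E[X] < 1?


E[X] = C(13, 3) · 5^{1 − 3} = 286 · 5^{−2} = 286/25.
As a reduced fraction: E[X] = 286/25 ≈ 11.44000.
Is E[X] < 1? NO.
Since E[X] ≥ 1, the first-moment bound is inconclusive at n = 13; it does NOT by itself certify R_5(3) > 13.

E[X] = 286/25 ≈ 11.44000; E[X] ≥ 1; first-moment method inconclusive here.


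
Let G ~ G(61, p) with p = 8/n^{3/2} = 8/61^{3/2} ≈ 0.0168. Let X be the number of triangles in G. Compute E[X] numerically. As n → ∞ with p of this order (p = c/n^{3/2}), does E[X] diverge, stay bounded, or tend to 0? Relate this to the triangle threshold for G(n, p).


Number of potential triangles: C(61, 3) = 35990.
Each occurs with probability p³ ≈ (0.0168)³ ≈ 4.73463e-06.
By linearity: E[X] = C(61, 3)·p³ ≈ 35990 · 4.73463e-06 ≈ 0.170.
Since α = 3/2 > 1, p = c/n^{3/2} = o(1/n) is below the triangle threshold p ~ 1/n. Asymptotically E[X] ~ (c³/6)·n^{3(1−α)} = (8³/6)·n^{-1.5} → 0, so by Markov's inequality G has no triangles w.h.p.

E[X] ≈ 0.170; in regime p = Θ(1/n^{3/2}) E[X] tends to 0 (below the triangle threshold p ~ 1/n).


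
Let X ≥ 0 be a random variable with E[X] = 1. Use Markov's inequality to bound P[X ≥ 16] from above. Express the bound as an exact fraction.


μ = E[X] = 1, a = 16.
Markov: P[X ≥ 16] ≤ μ/a = (1)/16 = 1/16.
Numerically: ≈ 0.062500.
(Since a = 16 > μ = 1.000000, the bound 1/16 is < 1 and informative.)

P[X ≥ 16] ≤ 1/16 ≈ 0.062500.


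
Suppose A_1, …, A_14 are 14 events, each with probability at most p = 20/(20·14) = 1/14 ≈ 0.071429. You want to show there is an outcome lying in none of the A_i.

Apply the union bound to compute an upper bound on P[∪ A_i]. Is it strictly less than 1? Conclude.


Union bound: P[∪_{i=1}^{14} A_i] ≤ Σ_i P[A_i] ≤ 14·p = 14·(1/14) = 1.
Numerically: 1 ≈ 1.000000.
Is 1 < 1? NO.
Since the bound 1 is ≥ 1, the union bound is uninformative here; it does NOT by itself certify existence.

14·p = 1 ≈ 1.000000; existence NOT certified by the union bound.


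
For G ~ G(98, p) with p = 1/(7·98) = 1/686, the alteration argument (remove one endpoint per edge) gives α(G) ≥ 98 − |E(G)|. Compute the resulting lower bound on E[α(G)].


E[|E(G)|] = C(98, 2)·p = 4753 · (1/686) = 97/14.
E[α(G)] ≥ n − E[|E(G)|] = 98 − 97/14 = 1275/14.
Numerically: ≈ 91.0714.
(This is only a lower bound; the true E[α(G)] may be larger.)

E[α(G)] ≥ 1275/14 ≈ 91.0714.


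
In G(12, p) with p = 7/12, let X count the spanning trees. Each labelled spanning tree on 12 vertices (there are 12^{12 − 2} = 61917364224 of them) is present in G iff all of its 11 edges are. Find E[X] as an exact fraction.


K_12 has 12^{12 − 2} = 61917364224 labelled spanning trees.
For each such spanning tree H, let X_H = 1 if all 11 edges of H are present in G. Then P[X_H = 1] = p^{11} = (7/12)^{11} = 1977326743/743008370688.
Summing the indicators: E[X] = Σ_H E[X_H] = 61917364224 · p^{11} = 61917364224 · 1977326743/743008370688 = 1977326743/12.
Numerically: E[X] ≈ 1.65e+08.

E[X] = 61917364224 · (7/12)^{11} = 1977326743/12 ≈ 1.65e+08.


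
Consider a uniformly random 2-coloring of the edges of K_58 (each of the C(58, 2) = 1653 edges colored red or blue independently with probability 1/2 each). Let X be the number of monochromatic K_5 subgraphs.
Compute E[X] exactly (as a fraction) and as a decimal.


Let X = Σ_S X_S over the C(58, 5) = 4582116 subsets S of size 5, where X_S = 1 if the K_5 on S is monochromatic.
For a fixed S, the K_5 on S has C(5, 2) = 10 edges. P[all 10 edges red] = (1/2)^10, and likewise for blue, so P[monochromatic] = 2·(1/2)^10 = 2^{1 − 10} = 1/512.
Summing: E[X] = C(58, 5) · 2^{1 − 10} = 4582116 · 1/512 = 1145529/128.
Numerically: E[X] ≈ 8949.445.

E[X] = C(58,5)·2^(1−C(5,2)) = 1145529/128 ≈ 8949.445.


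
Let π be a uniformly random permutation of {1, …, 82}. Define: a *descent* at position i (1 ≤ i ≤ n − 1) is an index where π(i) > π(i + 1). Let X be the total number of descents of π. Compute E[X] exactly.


Write X = Σ X_I over i = 1, …, 81, with X_I the indicator of one descent.
There are 81 indicators.
For each fixed i, the pair (π(i), π(i+1)) is a uniformly random ordered pair of distinct values from {1, …, 82}; by symmetry P[π(i) > π(i+1)] = 1/2.
By linearity: E[X] = 81 · (1/2) = (82 − 1) · (1/2) = 81/2 ≈ 40.500.

E[X] = 81/2 = 40.500.


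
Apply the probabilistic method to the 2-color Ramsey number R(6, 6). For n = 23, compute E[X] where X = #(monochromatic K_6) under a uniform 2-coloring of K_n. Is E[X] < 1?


E[X] = C(23, 6) · 2^{1 − 15} = 100947 · 2^{−14} = 100947/16384.
As a reduced fraction: E[X] = 100947/16384 ≈ 6.16132.
Is E[X] < 1? NO.
Since E[X] ≥ 1, the first-moment bound is inconclusive at n = 23; it does NOT by itself certify R(6, 6) > 23.

E[X] = 100947/16384 ≈ 6.16132; E[X] ≥ 1; first-moment method inconclusive here.


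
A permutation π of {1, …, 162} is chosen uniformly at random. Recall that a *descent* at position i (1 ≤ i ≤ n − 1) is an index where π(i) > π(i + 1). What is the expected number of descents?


Write X = Σ X_I over i = 1, …, 161, with X_I the indicator of one descent.
There are 161 indicators.
For each fixed i, the pair (π(i), π(i+1)) is a uniformly random ordered pair of distinct values from {1, …, 162}; by symmetry P[π(i) > π(i+1)] = 1/2.
By linearity: E[X] = 161 · (1/2) = (162 − 1) · (1/2) = 161/2 ≈ 80.50000.

E[X] = 161/2 = 80.50000.


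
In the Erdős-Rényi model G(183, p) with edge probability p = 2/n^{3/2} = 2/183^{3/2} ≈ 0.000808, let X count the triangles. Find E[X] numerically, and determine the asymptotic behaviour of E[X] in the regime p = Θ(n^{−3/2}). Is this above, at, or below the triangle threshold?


Number of potential triangles: C(183, 3) = 1004731.
Each occurs with probability p³ ≈ (0.000808)³ ≈ 5.27303e-10.
By linearity: E[X] = C(183, 3)·p³ ≈ 1004731 · 5.27303e-10 ≈ 0.001.
Since α = 3/2 > 1, p = c/n^{3/2} = o(1/n) is below the triangle threshold p ~ 1/n. Asymptotically E[X] ~ (c³/6)·n^{3(1−α)} = (2³/6)·n^{-1.5} → 0, so by Markov's inequality G has no triangles w.h.p.

E[X] ≈ 0.001; in regime p = Θ(1/n^{3/2}) E[X] tends to 0 (below the triangle threshold p ~ 1/n).


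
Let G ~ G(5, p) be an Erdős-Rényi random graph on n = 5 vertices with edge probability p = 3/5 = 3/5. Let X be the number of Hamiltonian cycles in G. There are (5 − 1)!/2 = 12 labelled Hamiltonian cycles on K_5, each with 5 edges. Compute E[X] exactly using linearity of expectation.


K_5 has (5 − 1)!/2 = 12 labelled Hamiltonian cycles.
For each such Hamiltonian cycle H, let X_H = 1 if all 5 edges of H are present in G. Then P[X_H = 1] = p^{5} = (3/5)^{5} = 243/3125.
By linearity of expectation: E[X] = Σ_H E[X_H] = 12 · p^{5} = 12 · 243/3125 = 2916/3125.
Numerically: E[X] ≈ 0.93312.

E[X] = 12 · (3/5)^{5} = 2916/3125 ≈ 0.93312.


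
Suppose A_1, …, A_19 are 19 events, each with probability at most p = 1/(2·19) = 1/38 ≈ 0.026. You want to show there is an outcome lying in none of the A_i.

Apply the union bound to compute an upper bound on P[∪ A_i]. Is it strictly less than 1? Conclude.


Union bound: P[∪_{i=1}^{19} A_i] ≤ Σ_i P[A_i] ≤ 19·p = 19·(1/38) = 1/2.
Numerically: 1/2 ≈ 0.500.
Is 1/2 < 1? YES.
Since P[∪ A_i] ≤ 1/2 < 1, the complement has P[∩ A_i^c] ≥ 1 − 1/2 = 1/2 > 0, so some outcome avoids every A_i.

19·p = 1/2 ≈ 0.500; existence CERTIFIED by the union bound.


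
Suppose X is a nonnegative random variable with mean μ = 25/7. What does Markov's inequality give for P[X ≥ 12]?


μ = E[X] = 25/7, a = 12.
Markov: P[X ≥ 12] ≤ μ/a = (25/7)/12 = 25/84.
Numerically: ≈ 0.297619.
(Since a = 12 > μ = 3.571429, the bound 25/84 is < 1 and informative.)

P[X ≥ 12] ≤ 25/84 ≈ 0.297619.


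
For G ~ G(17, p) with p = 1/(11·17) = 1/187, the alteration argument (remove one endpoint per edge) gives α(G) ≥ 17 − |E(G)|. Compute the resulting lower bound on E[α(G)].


E[|E(G)|] = C(17, 2)·p = 136 · (1/187) = 8/11.
E[α(G)] ≥ n − E[|E(G)|] = 17 − 8/11 = 179/11.
Numerically: ≈ 16.273.
(This is only a lower bound; the true E[α(G)] may be larger.)

E[α(G)] ≥ 179/11 ≈ 16.273.


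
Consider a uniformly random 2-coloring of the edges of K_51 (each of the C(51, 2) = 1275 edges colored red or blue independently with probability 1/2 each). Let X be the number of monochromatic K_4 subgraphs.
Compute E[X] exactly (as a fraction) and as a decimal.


Let X = Σ_S X_S over the C(51, 4) = 249900 subsets S of size 4, where X_S = 1 if the K_4 on S is monochromatic.
For a fixed S, the K_4 on S has C(4, 2) = 6 edges. P[all 6 edges red] = (1/2)^6, and likewise for blue, so P[monochromatic] = 2·(1/2)^6 = 2^{1 − 6} = 1/32.
Summing: E[X] = C(51, 4) · 2^{1 − 6} = 249900 · 1/32 = 62475/8.
Numerically: E[X] ≈ 7809.37500.

E[X] = C(51,4)·2^(1−C(4,2)) = 62475/8 ≈ 7809.37500.


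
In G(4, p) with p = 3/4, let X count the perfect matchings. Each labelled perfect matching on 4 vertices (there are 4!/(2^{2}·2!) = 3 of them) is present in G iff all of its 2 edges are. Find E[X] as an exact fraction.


K_4 has 4!/(2^{2}·2!) = 3 labelled perfect matchings.
For each such perfect matching H, let X_H = 1 if all 2 edges of H are present in G. Then P[X_H = 1] = p^{2} = (3/4)^{2} = 9/16.
Summing the indicators: E[X] = Σ_H E[X_H] = 3 · p^{2} = 3 · 9/16 = 27/16.
Numerically: E[X] ≈ 1.688.

E[X] = 3 · (3/4)^{2} = 27/16 ≈ 1.688.


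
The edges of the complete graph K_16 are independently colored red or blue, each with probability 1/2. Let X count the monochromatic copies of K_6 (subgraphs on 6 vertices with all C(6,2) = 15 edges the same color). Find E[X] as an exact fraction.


Let X = Σ_S X_S over the C(16, 6) = 8008 subsets S of size 6, where X_S = 1 if the K_6 on S is monochromatic.
For a fixed S, the K_6 on S has C(6, 2) = 15 edges. P[all 15 edges red] = (1/2)^15, and likewise for blue, so P[monochromatic] = 2·(1/2)^15 = 2^{1 − 15} = 1/16384.
By linearity of expectation: E[X] = C(16, 6) · 2^{1 − 15} = 8008 · 1/16384 = 1001/2048.
Numerically: E[X] ≈ 0.48877.

E[X] = C(16,6)·2^(1−C(6,2)) = 1001/2048 ≈ 0.48877.


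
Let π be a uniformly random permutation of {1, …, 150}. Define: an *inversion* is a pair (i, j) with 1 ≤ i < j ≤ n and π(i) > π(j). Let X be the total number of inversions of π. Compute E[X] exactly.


Write X = Σ X_I over the C(150, 2) = 11175 pairs i < j, with X_I the indicator of one inversion.
There are 11175 indicators.
For each fixed pair i < j, the values π(i) and π(j) are two distinct elements of {1, …, 150} in uniformly random order; by symmetry P[π(i) > π(j)] = 1/2.
By linearity: E[X] = 11175 · (1/2) = C(150, 2) · (1/2) = 11175/2 = 11175/2 ≈ 5587.5000.

E[X] = 11175/2 = 5587.5000.


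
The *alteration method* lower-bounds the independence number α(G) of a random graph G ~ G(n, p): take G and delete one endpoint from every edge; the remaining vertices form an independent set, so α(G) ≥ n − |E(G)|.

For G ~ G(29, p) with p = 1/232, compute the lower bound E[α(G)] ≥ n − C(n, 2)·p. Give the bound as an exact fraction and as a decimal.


E[|E(G)|] = C(29, 2)·p = 406 · (1/232) = 7/4.
E[α(G)] ≥ n − E[|E(G)|] = 29 − 7/4 = 109/4.
Numerically: ≈ 27.25000.
(This is only a lower bound; the true E[α(G)] may be larger.)

E[α(G)] ≥ 109/4 ≈ 27.25000.


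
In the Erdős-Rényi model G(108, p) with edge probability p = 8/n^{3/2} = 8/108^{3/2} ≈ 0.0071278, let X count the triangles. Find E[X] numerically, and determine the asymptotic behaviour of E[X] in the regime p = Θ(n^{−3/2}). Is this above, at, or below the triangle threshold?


Number of potential triangles: C(108, 3) = 204156.
Each occurs with probability p³ ≈ (0.0071278)³ ≈ 3.6212880e-07.
By linearity: E[X] = C(108, 3)·p³ ≈ 204156 · 3.6212880e-07 ≈ 0.07393.
Since α = 3/2 > 1, p = c/n^{3/2} = o(1/n) is below the triangle threshold p ~ 1/n. Asymptotically E[X] ~ (c³/6)·n^{3(1−α)} = (8³/6)·n^{-1.5} → 0, so by Markov's inequality G has no triangles w.h.p.

E[X] ≈ 0.07393; in regime p = Θ(1/n^{3/2}) E[X] tends to 0 (below the triangle threshold p ~ 1/n).


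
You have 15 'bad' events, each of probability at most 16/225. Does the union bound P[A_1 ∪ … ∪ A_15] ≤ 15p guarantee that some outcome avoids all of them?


Union bound: P[∪_{i=1}^{15} A_i] ≤ Σ_i P[A_i] ≤ 15·p = 15·(16/225) = 16/15.
Numerically: 16/15 ≈ 1.067.
Is 16/15 < 1? NO.
Since the bound 16/15 is ≥ 1, the union bound is uninformative here; it does NOT by itself certify existence.

15·p = 16/15 ≈ 1.067; existence NOT certified by the union bound.


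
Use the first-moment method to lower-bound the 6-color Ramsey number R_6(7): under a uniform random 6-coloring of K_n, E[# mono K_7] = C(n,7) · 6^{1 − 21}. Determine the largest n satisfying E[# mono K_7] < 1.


We need C(n, 7) · 6^{1 − 21} < 1, i.e. C(n, 7) < 6^{21 − 1} = 3656158440062976.
Check values of n near the boundary:
  n = 562: C(562, 7) = 3384017972944752; 3384017972944752 < 3656158440062976? YES
  n = 563: C(563, 7) = 3426622515769596; 3426622515769596 < 3656158440062976? YES
  n = 564: C(564, 7) = 3469685994423792; 3469685994423792 < 3656158440062976? YES
  n = 565: C(565, 7) = 3513212521235560; 3513212521235560 < 3656158440062976? YES
  n = 566: C(566, 7) = 3557206237959440; 3557206237959440 < 3656158440062976? YES
  n = 567: C(567, 7) = 3601671315933933; 3601671315933933 < 3656158440062976? YES
  n = 568: C(568, 7) = 3646611956239704; 3646611956239704 < 3656158440062976? YES
  n = 569: C(569, 7) = 3692032389858348; 3692032389858348 < 3656158440062976? NO
The largest n with C(n, 7) < 3656158440062976 is n = 568 (where E[X] = 16882462760369/16926659444736 ≈ 0.99739). Hence R_6(7) > 568, i.e. R_6(7) ≥ 569.

Largest n = 568; hence R_6(7) > 568.


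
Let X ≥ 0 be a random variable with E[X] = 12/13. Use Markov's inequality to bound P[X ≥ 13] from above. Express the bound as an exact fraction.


μ = E[X] = 12/13, a = 13.
Markov: P[X ≥ 13] ≤ μ/a = (12/13)/13 = 12/169.
Numerically: ≈ 0.071.
(Since a = 13 > μ = 0.923, the bound 12/169 is < 1 and informative.)

P[X ≥ 13] ≤ 12/169 ≈ 0.071.


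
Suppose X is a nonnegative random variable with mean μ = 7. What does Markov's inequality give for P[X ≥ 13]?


μ = E[X] = 7, a = 13.
Markov: P[X ≥ 13] ≤ μ/a = (7)/13 = 7/13.
Numerically: ≈ 0.5385.
(Since a = 13 > μ = 7.0000, the bound 7/13 is < 1 and informative.)

P[X ≥ 13] ≤ 7/13 ≈ 0.5385.


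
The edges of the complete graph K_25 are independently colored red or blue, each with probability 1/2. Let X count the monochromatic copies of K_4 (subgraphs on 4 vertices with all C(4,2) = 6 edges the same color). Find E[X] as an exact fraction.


Let X = Σ_S X_S over the C(25, 4) = 12650 subsets S of size 4, where X_S = 1 if the K_4 on S is monochromatic.
For a fixed S, the K_4 on S has C(4, 2) = 6 edges. P[all 6 edges red] = (1/2)^6, and likewise for blue, so P[monochromatic] = 2·(1/2)^6 = 2^{1 − 6} = 1/32.
Summing: E[X] = C(25, 4) · 2^{1 − 6} = 12650 · 1/32 = 6325/16.
Numerically: E[X] ≈ 395.3125.

E[X] = C(25,4)·2^(1−C(4,2)) = 6325/16 ≈ 395.3125.


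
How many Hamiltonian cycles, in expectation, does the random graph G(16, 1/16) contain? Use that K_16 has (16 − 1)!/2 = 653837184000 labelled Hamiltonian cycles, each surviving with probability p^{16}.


K_16 has (16 − 1)!/2 = 653837184000 labelled Hamiltonian cycles.
For each such Hamiltonian cycle H, let X_H = 1 if all 16 edges of H are present in G. Then P[X_H = 1] = p^{16} = (1/16)^{16} = 1/18446744073709551616.
By linearity: E[X] = Σ_H E[X_H] = 653837184000 · p^{16} = 653837184000 · 1/18446744073709551616 = 638512875/18014398509481984.
Numerically: E[X] ≈ 3.544e-08.

E[X] = 653837184000 · (1/16)^{16} = 638512875/18014398509481984 ≈ 3.544e-08.


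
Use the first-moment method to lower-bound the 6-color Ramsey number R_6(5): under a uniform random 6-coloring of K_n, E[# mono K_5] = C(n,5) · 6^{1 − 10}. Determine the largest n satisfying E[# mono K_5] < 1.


We need C(n, 5) · 6^{1 − 10} < 1, i.e. C(n, 5) < 6^{10 − 1} = 10077696.
Check values of n near the boundary:
  n = 66: C(66, 5) = 8936928; 8936928 < 10077696? YES
  n = 67: C(67, 5) = 9657648; 9657648 < 10077696? YES
  n = 68: C(68, 5) = 10424128; 10424128 < 10077696? NO
  n = 69: C(69, 5) = 11238513; 11238513 < 10077696? NO
  n = 70: C(70, 5) = 12103014; 12103014 < 10077696? NO
The largest n with C(n, 5) < 10077696 is n = 67 (where E[X] = 67067/69984 ≈ 0.95832). Hence R_6(5) > 67, i.e. R_6(5) ≥ 68.

Largest n = 67; hence R_6(5) > 67.


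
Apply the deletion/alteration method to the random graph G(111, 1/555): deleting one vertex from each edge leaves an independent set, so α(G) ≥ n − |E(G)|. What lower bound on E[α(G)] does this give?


E[|E(G)|] = C(111, 2)·p = 6105 · (1/555) = 11.
E[α(G)] ≥ n − E[|E(G)|] = 111 − 11 = 100.
Numerically: ≈ 100.000000.
(This is only a lower bound; the true E[α(G)] may be larger.)

E[α(G)] ≥ 100 ≈ 100.000000.


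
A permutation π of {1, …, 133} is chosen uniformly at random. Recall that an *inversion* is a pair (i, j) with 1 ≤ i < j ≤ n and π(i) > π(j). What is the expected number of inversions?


Write X = Σ X_I over the C(133, 2) = 8778 pairs i < j, with X_I the indicator of one inversion.
There are 8778 indicators.
For each fixed pair i < j, the values π(i) and π(j) are two distinct elements of {1, …, 133} in uniformly random order; by symmetry P[π(i) > π(j)] = 1/2.
By linearity: E[X] = 8778 · (1/2) = C(133, 2) · (1/2) = 8778/2 = 4389 ≈ 4389.000000.

E[X] = 4389 = 4389.000000.


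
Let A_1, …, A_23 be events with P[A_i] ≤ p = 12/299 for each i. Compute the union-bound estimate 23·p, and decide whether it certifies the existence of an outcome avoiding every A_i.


Union bound: P[∪_{i=1}^{23} A_i] ≤ Σ_i P[A_i] ≤ 23·p = 23·(12/299) = 12/13.
Numerically: 12/13 ≈ 0.923077.
Is 12/13 < 1? YES.
Since P[∪ A_i] ≤ 12/13 < 1, the complement has P[∩ A_i^c] ≥ 1 − 12/13 = 1/13 > 0, so some outcome avoids every A_i.

23·p = 12/13 ≈ 0.923077; existence CERTIFIED by the union bound.


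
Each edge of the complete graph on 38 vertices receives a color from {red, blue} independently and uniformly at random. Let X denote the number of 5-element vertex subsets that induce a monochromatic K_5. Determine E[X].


Let X = Σ_S X_S over the C(38, 5) = 501942 subsets S of size 5, where X_S = 1 if the K_5 on S is monochromatic.
For a fixed S, the K_5 on S has C(5, 2) = 10 edges. P[all 10 edges red] = (1/2)^10, and likewise for blue, so P[monochromatic] = 2·(1/2)^10 = 2^{1 − 10} = 1/512.
By linearity: E[X] = C(38, 5) · 2^{1 − 10} = 501942 · 1/512 = 250971/256.
Numerically: E[X] ≈ 980.35547.

E[X] = C(38,5)·2^(1−C(5,2)) = 250971/256 ≈ 980.35547.


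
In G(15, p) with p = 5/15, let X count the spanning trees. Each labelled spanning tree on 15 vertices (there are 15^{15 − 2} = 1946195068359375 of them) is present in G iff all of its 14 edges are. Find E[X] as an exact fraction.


K_15 has 15^{15 − 2} = 1946195068359375 labelled spanning trees.
For each such spanning tree H, let X_H = 1 if all 14 edges of H are present in G. Then P[X_H = 1] = p^{14} = (1/3)^{14} = 1/4782969.
Summing the indicators: E[X] = Σ_H E[X_H] = 1946195068359375 · p^{14} = 1946195068359375 · 1/4782969 = 1220703125/3.
Numerically: E[X] ≈ 4.069e+08.

E[X] = 1946195068359375 · (1/3)^{14} = 1220703125/3 ≈ 4.069e+08.


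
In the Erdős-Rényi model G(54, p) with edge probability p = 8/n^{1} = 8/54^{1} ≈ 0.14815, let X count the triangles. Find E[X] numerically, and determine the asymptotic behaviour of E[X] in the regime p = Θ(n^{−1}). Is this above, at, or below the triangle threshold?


Number of potential triangles: C(54, 3) = 24804.
Each occurs with probability p³ ≈ (0.14815)³ ≈ 3.2515369e-03.
By linearity: E[X] = C(54, 3)·p³ ≈ 24804 · 3.2515369e-03 ≈ 80.65112.
Here α = 1, so p = 8/n is exactly at the triangle threshold p ~ 1/n. Asymptotically E[X] → c³/6 = 8³/6 = 256/3 ≈ 85.33333, a bounded constant. In this regime the triangle count is asymptotically Poisson(c³/6).

E[X] ≈ 80.65112; in regime p = Θ(1/n^{1}) E[X] stays bounded (at the triangle threshold p ~ 1/n).


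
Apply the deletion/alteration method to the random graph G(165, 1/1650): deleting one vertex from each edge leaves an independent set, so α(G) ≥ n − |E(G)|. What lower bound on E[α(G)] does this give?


E[|E(G)|] = C(165, 2)·p = 13530 · (1/1650) = 41/5.
E[α(G)] ≥ n − E[|E(G)|] = 165 − 41/5 = 784/5.
Numerically: ≈ 156.800.
(This is only a lower bound; the true E[α(G)] may be larger.)

E[α(G)] ≥ 784/5 ≈ 156.800.


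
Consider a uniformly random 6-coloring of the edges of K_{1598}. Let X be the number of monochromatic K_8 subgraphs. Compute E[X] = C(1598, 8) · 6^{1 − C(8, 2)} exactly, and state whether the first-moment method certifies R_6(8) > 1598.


E[X] = C(1598, 8) · 6^{1 − 28} = 1036267977730442348529 · 6^{−27} = 1036267977730442348529/1023490369077469249536.
As a reduced fraction: E[X] = 115140886414493594281/113721152119718805504 ≈ 1.0125.
Is E[X] < 1? NO.
Since E[X] ≥ 1, the first-moment bound is inconclusive at n = 1598; it does NOT by itself certify R_6(8) > 1598.

E[X] = 115140886414493594281/113721152119718805504 ≈ 1.0125; E[X] ≥ 1; first-moment method inconclusive here.


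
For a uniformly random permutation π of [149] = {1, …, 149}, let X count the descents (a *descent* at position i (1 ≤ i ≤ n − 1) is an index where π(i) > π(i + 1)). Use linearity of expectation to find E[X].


Write X = Σ X_I over i = 1, …, 148, with X_I the indicator of one descent.
There are 148 indicators.
For each fixed i, the pair (π(i), π(i+1)) is a uniformly random ordered pair of distinct values from {1, …, 149}; by symmetry P[π(i) > π(i+1)] = 1/2.
By linearity: E[X] = 148 · (1/2) = (149 − 1) · (1/2) = 74 ≈ 74.000000.

E[X] = 74 = 74.000000.


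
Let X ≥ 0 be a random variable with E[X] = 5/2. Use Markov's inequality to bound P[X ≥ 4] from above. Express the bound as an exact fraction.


μ = E[X] = 5/2, a = 4.
Markov: P[X ≥ 4] ≤ μ/a = (5/2)/4 = 5/8.
Numerically: ≈ 0.62500.
(Since a = 4 > μ = 2.50000, the bound 5/8 is < 1 and informative.)

P[X ≥ 4] ≤ 5/8 ≈ 0.62500.


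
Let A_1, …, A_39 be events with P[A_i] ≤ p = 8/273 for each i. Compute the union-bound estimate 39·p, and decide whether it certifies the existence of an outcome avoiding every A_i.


Union bound: P[∪_{i=1}^{39} A_i] ≤ Σ_i P[A_i] ≤ 39·p = 39·(8/273) = 8/7.
Numerically: 8/7 ≈ 1.1428571.
Is 8/7 < 1? NO.
Since the bound 8/7 is ≥ 1, the union bound is uninformative here; it does NOT by itself certify existence.

39·p = 8/7 ≈ 1.1428571; existence NOT certified by the union bound.


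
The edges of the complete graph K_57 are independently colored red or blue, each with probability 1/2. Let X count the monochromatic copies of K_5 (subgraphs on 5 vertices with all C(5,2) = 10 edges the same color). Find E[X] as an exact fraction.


Let X = Σ_S X_S over the C(57, 5) = 4187106 subsets S of size 5, where X_S = 1 if the K_5 on S is monochromatic.
For a fixed S, the K_5 on S has C(5, 2) = 10 edges. P[all 10 edges red] = (1/2)^10, and likewise for blue, so P[monochromatic] = 2·(1/2)^10 = 2^{1 − 10} = 1/512.
By linearity of expectation: E[X] = C(57, 5) · 2^{1 − 10} = 4187106 · 1/512 = 2093553/256.
Numerically: E[X] ≈ 8177.941406.

E[X] = C(57,5)·2^(1−C(5,2)) = 2093553/256 ≈ 8177.941406.


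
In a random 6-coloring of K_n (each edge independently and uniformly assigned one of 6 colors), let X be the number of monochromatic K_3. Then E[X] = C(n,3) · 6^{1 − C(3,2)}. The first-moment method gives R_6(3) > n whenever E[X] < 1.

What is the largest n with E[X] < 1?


We need C(n, 3) · 6^{1 − 3} < 1, i.e. C(n, 3) < 6^{3 − 1} = 36.
Check values of n near the boundary:
  n = 3: C(3, 3) = 1; 1 < 36? YES
  n = 4: C(4, 3) = 4; 4 < 36? YES
  n = 5: C(5, 3) = 10; 10 < 36? YES
  n = 6: C(6, 3) = 20; 20 < 36? YES
  n = 7: C(7, 3) = 35; 35 < 36? YES
  n = 8: C(8, 3) = 56; 56 < 36? NO
  n = 9: C(9, 3) = 84; 84 < 36? NO
The largest n with C(n, 3) < 36 is n = 7 (where E[X] = 35/36 ≈ 0.972222). Hence R_6(3) > 7, i.e. R_6(3) ≥ 8.

Largest n = 7; hence R_6(3) > 7.
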